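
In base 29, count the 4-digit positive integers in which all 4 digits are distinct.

The leading digit has 28 choices (anything but zero); the next has 28 (anything but the first), then 27, and so on, one fewer each time.
Total: 28 x 28 x 27 x 26.

Final answer: 550368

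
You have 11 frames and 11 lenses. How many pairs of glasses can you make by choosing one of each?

By the multiplication principle: 11 x 11.

Final answer: 121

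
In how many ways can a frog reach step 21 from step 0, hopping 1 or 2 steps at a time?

Condition on the final move: it is a 1-step (f(n-1) ways to get there) or a 2-step (f(n-2) ways), so f(n) = f(n-1) + f(n-2), with f(1)=1, f(2)=2.
Building up term by term: f(1)=1, f(2)=2, f(3)=3, f(4)=5, f(5)=8, f(6)=13, f(7)=21, f(8)=34, f(9)=55, f(10)=89, f(11)=144, f(12)=233, f(13)=377, f(14)=610, f(15)=987, f(16)=1597, f(17)=2584, f(18)=4181, f(19)=6765, f(20)=10946, f(21)=17711.

Final answer: 17711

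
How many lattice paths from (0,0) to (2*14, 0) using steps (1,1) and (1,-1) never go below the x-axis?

Total monotonic paths to (14,14): C(28,14) = 40116600.
Paths that cross above y=x (reflection bijection): C(28,15) = 37442160.
Valid Dyck paths: 40116600 - 37442160.
(Equivalently, C_{14} = C(28,14)/15 = 40116600/15.)

Final answer: C_{14} = 2674440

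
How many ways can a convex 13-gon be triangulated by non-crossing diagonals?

This is counted by the nth Catalan number C_n. Here n = 13 - 2 = 11.
C_n = (2n)!/(n!(n+1)!), so C_{11} = 22!/(11! x 12!) = C(22,11)/12 = 705432/12.

Final answer: C_{11} = 58786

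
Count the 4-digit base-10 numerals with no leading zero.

These are the integers in [10^3, 10^4), so the count is 10^4 - 10^3 = 9 x 10^3.

Final answer: 9000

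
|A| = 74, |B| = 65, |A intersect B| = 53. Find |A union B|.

|A union B| = |A| + |B| - |A intersect B| = 74 + 65 - 53.

Final answer: 86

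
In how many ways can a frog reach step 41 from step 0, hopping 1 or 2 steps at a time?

Let f(n) count the ways. The last step is size 1 or 2, so f(n) = f(n-1) + f(n-2) with f(1)=1, f(2)=2.
Iterating the recurrence: f(1)=1, f(2)=2, f(3)=3, f(4)=5, f(5)=8, f(6)=13, f(7)=21, f(8)=34, f(9)=55, f(10)=89, f(11)=144, f(12)=233, f(13)=377, f(14)=610, f(15)=987, f(16)=1597, f(17)=2584, f(18)=4181, f(19)=6765, f(20)=10946, f(21)=17711, f(22)=28657, f(23)=46368, f(24)=75025, f(25)=121393, f(26)=196418, f(27)=317811, f(28)=514229, f(29)=832040, f(30)=1346269, f(31)=2178309, f(32)=3524578, f(33)=5702887, f(34)=9227465, f(35)=14930352, f(36)=24157817, f(37)=39088169, f(38)=63245986, f(39)=102334155, f(40)=165580141, f(41)=267914296.

Final answer: 267914296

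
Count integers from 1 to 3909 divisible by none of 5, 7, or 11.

|div by 5|=781, |div by 7|=558, |div by 11|=355.
|div by 5&7|=111, |div by 5&11|=71, |div by 7&11|=50, |div by all|=10.
By inclusion-exclusion, divisible by at least one: 781+558+355-111-71-50+10 = 1472.
Not divisible by any: 3909 - 1472.

Final answer: 2437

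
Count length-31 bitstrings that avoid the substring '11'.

A valid string ends in 0 (append to any length-(n-1) valid string) or in 01 (append to any length-(n-2) valid string), so a(n) = a(n-1) + a(n-2) with a(1)=2, a(2)=3.
Iterating the recurrence: a(1)=2, a(2)=3, a(3)=5, a(4)=8, a(5)=13, a(6)=21, a(7)=34, a(8)=55, a(9)=89, a(10)=144, a(11)=233, a(12)=377, a(13)=610, a(14)=987, a(15)=1597, a(16)=2584, a(17)=4181, a(18)=6765, a(19)=10946, a(20)=17711, a(21)=28657, a(22)=46368, a(23)=75025, a(24)=121393, a(25)=196418, a(26)=317811, a(27)=514229, a(28)=832040, a(29)=1346269, a(30)=2178309, a(31)=3524578.

Final answer: 3524578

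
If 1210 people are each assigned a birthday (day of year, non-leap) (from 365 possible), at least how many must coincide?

There are 365 possible values for birthday (day of year, non-leap). With 1210 people and 365 categories, by pigeonhole: ceiling(1210/365).

Final answer: 4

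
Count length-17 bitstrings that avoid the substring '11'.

Let a(n) count valid strings. If the last bit is 0 the prefix is any valid string of length n-1; if it is 1 the string must end in 01 with a valid prefix of length n-2. So a(n) = a(n-1) + a(n-2), a(1)=2, a(2)=3.
Building up term by term: a(1)=2, a(2)=3, a(3)=5, a(4)=8, a(5)=13, a(6)=21, a(7)=34, a(8)=55, a(9)=89, a(10)=144, a(11)=233, a(12)=377, a(13)=610, a(14)=987, a(15)=1597, a(16)=2584, a(17)=4181.

Final answer: 4181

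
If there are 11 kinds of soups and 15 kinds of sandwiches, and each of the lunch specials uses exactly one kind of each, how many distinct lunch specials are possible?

By the multiplication principle: 11 x 15.

Final answer: 165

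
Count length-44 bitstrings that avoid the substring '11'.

A valid string ends in 0 (append to any length-(n-1) valid string) or in 01 (append to any length-(n-2) valid string), so a(n) = a(n-1) + a(n-2) with a(1)=2, a(2)=3.
Iterating the recurrence: a(1)=2, a(2)=3, a(3)=5, a(4)=8, a(5)=13, a(6)=21, a(7)=34, a(8)=55, a(9)=89, a(10)=144, a(11)=233, a(12)=377, a(13)=610, a(14)=987, a(15)=1597, a(16)=2584, a(17)=4181, a(18)=6765, a(19)=10946, a(20)=17711, a(21)=28657, a(22)=46368, a(23)=75025, a(24)=121393, a(25)=196418, a(26)=317811, a(27)=514229, a(28)=832040, a(29)=1346269, a(30)=2178309, a(31)=3524578, a(32)=5702887, a(33)=9227465, a(34)=14930352, a(35)=24157817, a(36)=39088169, a(37)=63245986, a(38)=102334155, a(39)=165580141, a(40)=267914296, a(41)=433494437, a(42)=701408733, a(43)=1134903170, a(44)=1836311903.

Final answer: 1836311903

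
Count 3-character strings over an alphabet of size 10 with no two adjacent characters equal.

Let g(n) count such strings. g(1) = 10, and each valid string of length n-1 extends in 9 ways (any symbol but the last), so g(n) = 9 g(n-1).
Total: g(3) = 10 x 9^2.

Final answer: 10 x 9^{2} = 810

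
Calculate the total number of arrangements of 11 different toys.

The number of ways to arrange 11 distinct objects is 11!.

Final answer: 11! = 39916800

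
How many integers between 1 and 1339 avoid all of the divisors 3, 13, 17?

|div by 3|=446, |div by 13|=103, |div by 17|=78.
|div by 3&13|=34, |div by 3&17|=26, |div by 13&17|=6, |div by all|=2.
By inclusion-exclusion, divisible by at least one: 446+103+78-34-26-6+2 = 563.
Not divisible by any: 1339 - 563.

Final answer: 776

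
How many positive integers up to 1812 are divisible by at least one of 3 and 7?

Multiples of 3: 604. Multiples of 7: 258. Of both (lcm=21): 86.
By inclusion-exclusion: 604 + 258 - 86.

Final answer: 776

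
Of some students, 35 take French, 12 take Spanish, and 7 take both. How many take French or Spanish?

|A union B| = |A| + |B| - |A intersect B| = 35 + 12 - 7.

Final answer: 40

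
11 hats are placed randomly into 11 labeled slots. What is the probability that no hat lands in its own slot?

D(n) = (n-1)(D(n-1) + D(n-2)), D(0)=1, D(1)=0.
Building up: D(2)=1, D(3)=2, D(4)=9, D(5)=44, D(6)=265, D(7)=1854, D(8)=14833, D(9)=133496, D(10)=1334961, D(11)=14684570.
Total arrangements: 11! = 39916800.
Probability = D(11)/11! = 1468457/3991680.

Final answer: D(11)/11! = 14684570/39916800 = 0.367879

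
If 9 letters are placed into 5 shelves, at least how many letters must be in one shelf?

By the pigeonhole principle: ceiling(9/5).

Final answer: 2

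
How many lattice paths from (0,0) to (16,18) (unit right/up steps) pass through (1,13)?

Paths (0,0)->(1,13): C(14,13) = 14.
Paths (1,13)->(16,18): C(20,5) = 15504.
By multiplication principle: 14 x 15504.

Final answer: 217056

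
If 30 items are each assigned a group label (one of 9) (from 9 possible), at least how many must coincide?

There are 9 possible values for group label (one of 9). With 30 items and 9 categories, by pigeonhole: ceiling(30/9).

Final answer: 4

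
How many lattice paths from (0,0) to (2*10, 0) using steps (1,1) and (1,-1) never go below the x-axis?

Total monotonic paths to (10,10): C(20,10) = 184756.
Paths that cross above y=x (reflection bijection): C(20,11) = 167960.
Valid Dyck paths: 184756 - 167960.
(Check: C(20,10) - C(20,11) = C(20,10)/11, the Catalan number C_{10}.)

Final answer: C_{10} = 16796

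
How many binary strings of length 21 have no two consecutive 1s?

Classify by the final bit: ...0 gives a(n-1) strings, ...01 gives a(n-2) strings. Thus a(n) = a(n-1) + a(n-2) with a(1)=2, a(2)=3.
Iterating the recurrence: a(1)=2, a(2)=3, a(3)=5, a(4)=8, a(5)=13, a(6)=21, a(7)=34, a(8)=55, a(9)=89, a(10)=144, a(11)=233, a(12)=377, a(13)=610, a(14)=987, a(15)=1597, a(16)=2584, a(17)=4181, a(18)=6765, a(19)=10946, a(20)=17711, a(21)=28657.

Final answer: 28657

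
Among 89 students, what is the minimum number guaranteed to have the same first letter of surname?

There are 26 possible values for first letter of surname. With 89 students and 26 categories, by pigeonhole: ceiling(89/26).

Final answer: 4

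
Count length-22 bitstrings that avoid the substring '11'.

Let a(n) count valid strings. If the last bit is 0 the prefix is any valid string of length n-1; if it is 1 the string must end in 01 with a valid prefix of length n-2. So a(n) = a(n-1) + a(n-2), a(1)=2, a(2)=3.
Building up term by term: a(1)=2, a(2)=3, a(3)=5, a(4)=8, a(5)=13, a(6)=21, a(7)=34, a(8)=55, a(9)=89, a(10)=144, a(11)=233, a(12)=377, a(13)=610, a(14)=987, a(15)=1597, a(16)=2584, a(17)=4181, a(18)=6765, a(19)=10946, a(20)=17711, a(21)=28657, a(22)=46368.

Final answer: 46368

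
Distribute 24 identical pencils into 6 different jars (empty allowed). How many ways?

Stars and bars: C(n+k-1, k-1) = C(29,5).

Final answer: C(29,5) = 118755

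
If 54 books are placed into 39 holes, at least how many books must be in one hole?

By the pigeonhole principle: ceiling(54/39).

Final answer: 2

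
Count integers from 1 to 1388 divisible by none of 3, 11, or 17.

|div by 3|=462, |div by 11|=126, |div by 17|=81.
|div by 3&11|=42, |div by 3&17|=27, |div by 11&17|=7, |div by all|=2.
By inclusion-exclusion, divisible by at least one: 462+126+81-42-27-7+2 = 595.
Not divisible by any: 1388 - 595.

Final answer: 793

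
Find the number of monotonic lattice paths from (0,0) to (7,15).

Each path has 7 right steps and 15 up steps in some order (22 steps total).
Choose which 15 of the 22 steps are up: C(22,15).

Final answer: C(22,15) = 170544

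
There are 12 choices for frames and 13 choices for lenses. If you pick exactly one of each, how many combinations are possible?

By the multiplication principle: 12 x 13.

Final answer: 156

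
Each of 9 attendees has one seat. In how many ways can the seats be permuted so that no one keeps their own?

D(n) = (n-1)(D(n-1) + D(n-2)), D(0)=1, D(1)=0.
D(2) = 1 x (0 + 1) = 1
D(3) = 2 x (1 + 0) = 2
D(4) = 3 x (2 + 1) = 9
D(5) = 4 x (9 + 2) = 44
D(6) = 5 x (44 + 9) = 265
D(7) = 6 x (265 + 44) = 1854
D(8) = 7 x (1854 + 265) = 14833
D(9) = 8 x (D(8) + D(7)) = 8 x (14833 + 1854)

Final answer: D(9) = 133496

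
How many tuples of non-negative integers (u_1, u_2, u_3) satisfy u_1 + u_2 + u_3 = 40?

Stars and bars with 40 stars and 2 bars:
C(40+3-1, 3-1) = C(42,2).

Final answer: C(42,2) = 861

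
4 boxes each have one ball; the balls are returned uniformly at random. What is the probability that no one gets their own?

D(n) = (n-1)(D(n-1) + D(n-2)), D(0)=1, D(1)=0.
Building up: D(2)=1, D(3)=2, D(4)=9.
Total arrangements: 4! = 24.
Probability = D(4)/4! = 3/8.

Final answer: D(4)/4! = 9/24 = 0.375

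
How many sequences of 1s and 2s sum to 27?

Condition on the final move: it is a 1-step (f(n-1) ways to get there) or a 2-step (f(n-2) ways), so f(n) = f(n-1) + f(n-2), with f(1)=1, f(2)=2.
Computing successive values: f(1)=1, f(2)=2, f(3)=3, f(4)=5, f(5)=8, f(6)=13, f(7)=21, f(8)=34, f(9)=55, f(10)=89, f(11)=144, f(12)=233, f(13)=377, f(14)=610, f(15)=987, f(16)=1597, f(17)=2584, f(18)=4181, f(19)=6765, f(20)=10946, f(21)=17711, f(22)=28657, f(23)=46368, f(24)=75025, f(25)=121393, f(26)=196418, f(27)=317811.

Final answer: 317811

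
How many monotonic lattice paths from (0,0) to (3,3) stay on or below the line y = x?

Total monotonic paths to (3,3): C(6,3) = 20.
Paths that cross above y=x (reflection bijection): C(6,4) = 15.
Valid Dyck paths: 20 - 15.
(This is the Catalan number C_{3}.)

Final answer: C_{3} = 5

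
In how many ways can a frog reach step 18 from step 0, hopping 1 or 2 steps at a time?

Let f(n) count the ways. The last step is size 1 or 2, so f(n) = f(n-1) + f(n-2) with f(1)=1, f(2)=2.
Computing successive values: f(1)=1, f(2)=2, f(3)=3, f(4)=5, f(5)=8, f(6)=13, f(7)=21, f(8)=34, f(9)=55, f(10)=89, f(11)=144, f(12)=233, f(13)=377, f(14)=610, f(15)=987, f(16)=1597, f(17)=2584, f(18)=4181.

Final answer: 4181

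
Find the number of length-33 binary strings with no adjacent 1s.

A valid string ends in 0 (append to any length-(n-1) valid string) or in 01 (append to any length-(n-2) valid string), so a(n) = a(n-1) + a(n-2) with a(1)=2, a(2)=3.
Computing successive values: a(1)=2, a(2)=3, a(3)=5, a(4)=8, a(5)=13, a(6)=21, a(7)=34, a(8)=55, a(9)=89, a(10)=144, a(11)=233, a(12)=377, a(13)=610, a(14)=987, a(15)=1597, a(16)=2584, a(17)=4181, a(18)=6765, a(19)=10946, a(20)=17711, a(21)=28657, a(22)=46368, a(23)=75025, a(24)=121393, a(25)=196418, a(26)=317811, a(27)=514229, a(28)=832040, a(29)=1346269, a(30)=2178309, a(31)=3524578, a(32)=5702887, a(33)=9227465.

Final answer: 9227465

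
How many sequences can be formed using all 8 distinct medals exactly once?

The number of ways to arrange 8 distinct objects is 8!.

Final answer: 8! = 40320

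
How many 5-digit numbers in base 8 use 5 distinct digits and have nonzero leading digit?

The leading digit has 7 choices (anything but zero); the next has 7 (anything but the first), then 6, and so on, one fewer each time.
Total: 7 x 7 x 6 x 5 x 4.

Final answer: 5880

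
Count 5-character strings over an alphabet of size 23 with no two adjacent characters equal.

First character: 23 choices. Each subsequent: 22 choices (must differ from the previous one).
Total: 23 x 22^4.

Final answer: 23 x 22^{4} = 5387888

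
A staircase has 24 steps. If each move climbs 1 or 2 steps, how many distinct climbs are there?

Let f(n) be the number of climbs. Removing the last move (1 or 2 steps) gives f(n) = f(n-1) + f(n-2); base cases f(1)=1, f(2)=2.
Building up term by term: f(1)=1, f(2)=2, f(3)=3, f(4)=5, f(5)=8, f(6)=13, f(7)=21, f(8)=34, f(9)=55, f(10)=89, f(11)=144, f(12)=233, f(13)=377, f(14)=610, f(15)=987, f(16)=1597, f(17)=2584, f(18)=4181, f(19)=6765, f(20)=10946, f(21)=17711, f(22)=28657, f(23)=46368, f(24)=75025.

Final answer: 75025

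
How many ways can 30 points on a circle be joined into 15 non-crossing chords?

The structures are counted by the Catalan number C_n. Here n = 30/2 = 15.
C_n = (2n)!/(n!(n+1)!), so C_{15} = 30!/(15! x 16!) = C(30,15)/16 = 155117520/16.

Final answer: C_{15} = 9694845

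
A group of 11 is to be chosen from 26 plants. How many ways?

C(26,11) = 26!/(11! x 15!).

Final answer: \binom{26}{11} = 7726160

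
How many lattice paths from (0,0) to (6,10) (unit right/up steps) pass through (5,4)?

Paths (0,0)->(5,4): C(9,4) = 126.
Paths (5,4)->(6,10): C(7,6) = 7.
By multiplication principle: 126 x 7.

Final answer: 882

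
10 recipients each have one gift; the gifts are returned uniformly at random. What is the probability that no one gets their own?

Derangements satisfy D(n) = (n-1)(D(n-1) + D(n-2)), starting from D(0)=1, D(1)=0.
Building up: D(2)=1, D(3)=2, D(4)=9, D(5)=44, D(6)=265, D(7)=1854, D(8)=14833, D(9)=133496, D(10)=1334961.
Total arrangements: 10! = 3628800.
Probability = D(10)/10! = 16481/44800.

Final answer: D(10)/10! = 1334961/3628800 = 0.367879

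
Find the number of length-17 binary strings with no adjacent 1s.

A valid string ends in 0 (append to any length-(n-1) valid string) or in 01 (append to any length-(n-2) valid string), so a(n) = a(n-1) + a(n-2) with a(1)=2, a(2)=3.
Iterating the recurrence: a(1)=2, a(2)=3, a(3)=5, a(4)=8, a(5)=13, a(6)=21, a(7)=34, a(8)=55, a(9)=89, a(10)=144, a(11)=233, a(12)=377, a(13)=610, a(14)=987, a(15)=1597, a(16)=2584, a(17)=4181.

Final answer: 4181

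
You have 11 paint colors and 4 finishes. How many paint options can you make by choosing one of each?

By the multiplication principle: 11 x 4.

Final answer: 44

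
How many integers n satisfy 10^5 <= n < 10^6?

These are the integers in [10^5, 10^6), so the count is 10^6 - 10^5 = 9 x 10^5.

Final answer: 900000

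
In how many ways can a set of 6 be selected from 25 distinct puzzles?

C(25,6) = 25!/(6! x 19!).

Final answer: \binom{25}{6} = 177100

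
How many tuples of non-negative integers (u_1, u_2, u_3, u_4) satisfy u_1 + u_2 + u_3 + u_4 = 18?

Stars and bars with 18 stars and 3 bars:
C(18+4-1, 4-1) = C(21,3).

Final answer: C(21,3) = 1330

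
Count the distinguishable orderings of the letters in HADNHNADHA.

Letters (A:3, D:2, H:3, N:2). Total letters: 10.
Permutations = 10!/(3! x 3! x 2! x 2!).

Final answer: 25200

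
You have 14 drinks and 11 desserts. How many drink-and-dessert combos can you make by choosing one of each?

By the multiplication principle: 14 x 11.

Final answer: 154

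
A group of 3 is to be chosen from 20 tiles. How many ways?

C(20,3) = 20!/(3! x 17!).

Final answer: \binom{20}{3} = 1140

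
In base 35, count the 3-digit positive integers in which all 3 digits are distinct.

First digit: 34 (nonzero). Second: 34 (not first). Third: 33, etc.
Total: 34 x 34 x 33.

Final answer: 38148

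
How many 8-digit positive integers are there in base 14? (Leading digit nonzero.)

In base 14, the leading digit has 13 choices (1..13); each of the remaining 7 digits has 14 choices.
Total: 13 x 14^7.

Final answer: 1370375552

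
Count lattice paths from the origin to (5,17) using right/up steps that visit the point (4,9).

Paths (0,0)->(4,9): C(13,9) = 715.
Paths (4,9)->(5,17): C(9,8) = 9.
By multiplication principle: 715 x 9.

Final answer: 6435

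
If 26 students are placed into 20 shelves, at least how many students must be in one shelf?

By the pigeonhole principle: ceiling(26/20).

Final answer: 2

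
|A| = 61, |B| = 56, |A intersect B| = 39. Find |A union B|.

|A union B| = |A| + |B| - |A intersect B| = 61 + 56 - 39.

Final answer: 78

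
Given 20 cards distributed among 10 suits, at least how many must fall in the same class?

By pigeonhole with 20 objects and 10 categories: ceiling(20/10).

Final answer: 2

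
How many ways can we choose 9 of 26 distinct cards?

C(26,9) = 26!/(9! x 17!).

Final answer: \binom{26}{9} = 3124550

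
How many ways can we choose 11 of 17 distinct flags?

C(17,11) = 17!/(11! x 6!).

Final answer: \binom{17}{11} = 12376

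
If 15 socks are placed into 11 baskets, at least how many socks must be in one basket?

By the pigeonhole principle: ceiling(15/11).

Final answer: 2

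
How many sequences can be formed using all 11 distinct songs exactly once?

The number of ways to arrange 11 distinct objects is 11!.

Final answer: 11! = 39916800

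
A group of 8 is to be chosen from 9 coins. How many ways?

C(9,8) = 9!/(8! x (9-8)!).

Final answer: C(9,8) = 9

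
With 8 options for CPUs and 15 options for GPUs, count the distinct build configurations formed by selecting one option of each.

By the multiplication principle: 8 x 15.

Final answer: 120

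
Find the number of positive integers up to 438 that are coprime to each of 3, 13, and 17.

|div by 3|=146, |div by 13|=33, |div by 17|=25.
|div by 3&13|=11, |div by 3&17|=8, |div by 13&17|=1, |div by all|=0.
By inclusion-exclusion, divisible by at least one: 146+33+25-11-8-1+0 = 184.
Not divisible by any: 438 - 184.

Final answer: 254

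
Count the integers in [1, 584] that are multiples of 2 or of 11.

Multiples of 2: 292. Multiples of 11: 53. Of both (lcm=22): 26.
By inclusion-exclusion: 292 + 53 - 26.

Final answer: 319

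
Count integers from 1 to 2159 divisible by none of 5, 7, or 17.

|div by 5|=431, |div by 7|=308, |div by 17|=127.
|div by 5&7|=61, |div by 5&17|=25, |div by 7&17|=18, |div by all|=3.
By inclusion-exclusion, divisible by at least one: 431+308+127-61-25-18+3 = 765.
Not divisible by any: 2159 - 765.

Final answer: 1394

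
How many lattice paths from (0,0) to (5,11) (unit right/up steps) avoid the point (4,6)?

Total paths to (5,11): C(16,11) = 4368.
Paths through (4,6): C(10,6) x C(6,5) = 1260.
Avoiding (4,6): 4368 - 1260.

Final answer: 3108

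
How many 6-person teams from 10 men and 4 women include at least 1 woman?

Sum over valid woman counts:
C(4,1)C(10,5) = 1008
C(4,2)C(10,4) = 1260
C(4,3)C(10,3) = 480
C(4,4)C(10,2) = 45
Total: 1008 + 1260 + 480 + 45.

Final answer: 2793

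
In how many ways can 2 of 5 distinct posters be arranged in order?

P(5,2) = 5!/(5-2)! = 5!/3!.

Final answer: P(5,2) = 20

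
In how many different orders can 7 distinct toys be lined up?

The number of ways to arrange 7 distinct objects is 7!.

Final answer: 7! = 5040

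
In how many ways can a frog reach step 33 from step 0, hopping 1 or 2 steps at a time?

Let f(n) be the number of climbs. Removing the last move (1 or 2 steps) gives f(n) = f(n-1) + f(n-2); base cases f(1)=1, f(2)=2.
Iterating the recurrence: f(1)=1, f(2)=2, f(3)=3, f(4)=5, f(5)=8, f(6)=13, f(7)=21, f(8)=34, f(9)=55, f(10)=89, f(11)=144, f(12)=233, f(13)=377, f(14)=610, f(15)=987, f(16)=1597, f(17)=2584, f(18)=4181, f(19)=6765, f(20)=10946, f(21)=17711, f(22)=28657, f(23)=46368, f(24)=75025, f(25)=121393, f(26)=196418, f(27)=317811, f(28)=514229, f(29)=832040, f(30)=1346269, f(31)=2178309, f(32)=3524578, f(33)=5702887.

Final answer: 5702887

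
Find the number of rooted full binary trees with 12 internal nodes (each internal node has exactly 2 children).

The structures are counted by the Catalan number C_n. Here n = 12.
C_n = (2n)!/(n!(n+1)!), so C_{12} = 24!/(12! x 13!) = C(24,12)/13 = 2704156/13.

Final answer: C_{12} = 208012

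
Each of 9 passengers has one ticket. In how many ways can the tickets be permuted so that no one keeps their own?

Use the recurrence D(n) = (n-1)(D(n-1) + D(n-2)) with D(0)=1, D(1)=0.
D(2) = 1 x (0 + 1) = 1
D(3) = 2 x (1 + 0) = 2
D(4) = 3 x (2 + 1) = 9
D(5) = 4 x (9 + 2) = 44
D(6) = 5 x (44 + 9) = 265
D(7) = 6 x (265 + 44) = 1854
D(8) = 7 x (1854 + 265) = 14833
D(9) = 8 x (D(8) + D(7)) = 8 x (14833 + 1854)

Final answer: D(9) = 133496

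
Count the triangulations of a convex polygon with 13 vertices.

This is counted by the nth Catalan number C_n. Here n = 13 - 2 = 11.
C_n = (2n)!/(n!(n+1)!), so C_{11} = 22!/(11! x 12!) = C(22,11)/12 = 705432/12.

Final answer: C_{11} = 58786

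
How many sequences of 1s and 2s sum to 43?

Let f(n) count the ways. The last step is size 1 or 2, so f(n) = f(n-1) + f(n-2) with f(1)=1, f(2)=2.
Iterating the recurrence: f(1)=1, f(2)=2, f(3)=3, f(4)=5, f(5)=8, f(6)=13, f(7)=21, f(8)=34, f(9)=55, f(10)=89, f(11)=144, f(12)=233, f(13)=377, f(14)=610, f(15)=987, f(16)=1597, f(17)=2584, f(18)=4181, f(19)=6765, f(20)=10946, f(21)=17711, f(22)=28657, f(23)=46368, f(24)=75025, f(25)=121393, f(26)=196418, f(27)=317811, f(28)=514229, f(29)=832040, f(30)=1346269, f(31)=2178309, f(32)=3524578, f(33)=5702887, f(34)=9227465, f(35)=14930352, f(36)=24157817, f(37)=39088169, f(38)=63245986, f(39)=102334155, f(40)=165580141, f(41)=267914296, f(42)=433494437, f(43)=701408733.

Final answer: 701408733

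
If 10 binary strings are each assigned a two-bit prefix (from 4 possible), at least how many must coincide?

There are 4 possible values for two-bit prefix. With 10 binary strings and 4 categories, by pigeonhole: ceiling(10/4).

Final answer: 3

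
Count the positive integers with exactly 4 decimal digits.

These are the integers in [10^3, 10^4), so the count is 10^4 - 10^3 = 9 x 10^3.

Final answer: 9000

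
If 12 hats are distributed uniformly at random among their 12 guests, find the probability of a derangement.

Use the recurrence D(n) = (n-1)(D(n-1) + D(n-2)) with D(0)=1, D(1)=0.
Building up: D(2)=1, D(3)=2, D(4)=9, D(5)=44, D(6)=265, D(7)=1854, D(8)=14833, D(9)=133496, D(10)=1334961, D(11)=14684570, D(12)=176214841.
Total arrangements: 12! = 479001600.
Probability = D(12)/12! = 16019531/43545600.

Final answer: D(12)/12! = 176214841/479001600 = 0.367879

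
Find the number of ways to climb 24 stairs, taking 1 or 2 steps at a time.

Let f(n) count the ways. The last step is size 1 or 2, so f(n) = f(n-1) + f(n-2) with f(1)=1, f(2)=2.
Iterating the recurrence: f(1)=1, f(2)=2, f(3)=3, f(4)=5, f(5)=8, f(6)=13, f(7)=21, f(8)=34, f(9)=55, f(10)=89, f(11)=144, f(12)=233, f(13)=377, f(14)=610, f(15)=987, f(16)=1597, f(17)=2584, f(18)=4181, f(19)=6765, f(20)=10946, f(21)=17711, f(22)=28657, f(23)=46368, f(24)=75025.

Final answer: 75025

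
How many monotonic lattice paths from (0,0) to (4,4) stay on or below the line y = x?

Total monotonic paths to (4,4): C(8,4) = 70.
Paths that cross above y=x (reflection bijection): C(8,5) = 56.
Valid Dyck paths: 70 - 56.
(These counts are the Catalan numbers.)

Final answer: C_{4} = 14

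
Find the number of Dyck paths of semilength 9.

Total monotonic paths to (9,9): C(18,9) = 48620.
Reflecting each bad path at its first crossing gives a bijection with paths to (8,10): C(18,10) = 43758.
Valid Dyck paths: 48620 - 43758.
(Check: C(18,9) - C(18,10) = C(18,9)/10, the Catalan number C_{9}.)

Final answer: C_{9} = 4862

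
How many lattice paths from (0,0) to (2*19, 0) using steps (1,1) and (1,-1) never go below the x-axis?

Total monotonic paths to (19,19): C(38,19) = 35345263800.
A path is bad iff it touches y = x + 1; reflecting its initial segment maps bad paths bijectively onto all paths to (18,20), of which there are C(38,20) = 33578000610.
Valid Dyck paths: 35345263800 - 33578000610.
(These counts are the Catalan numbers.)

Final answer: C_{19} = 1767263190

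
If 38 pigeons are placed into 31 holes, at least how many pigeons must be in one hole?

By the pigeonhole principle: ceiling(38/31).

Final answer: 2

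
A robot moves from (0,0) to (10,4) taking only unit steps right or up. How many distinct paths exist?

Each path has 10 right steps and 4 up steps in some order (14 steps total).
Choose which 4 of the 14 steps are up: C(14,4).

Final answer: C(14,4) = 1001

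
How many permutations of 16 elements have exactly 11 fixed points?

Choose which 11 elements are fixed: C(16,11) = 4368.
Derange the remaining 5 using D(j) = (j-1)(D(j-1) + D(j-2)), D(0)=1, D(1)=0: D(2)=1, D(3)=2, D(4)=9, D(5)=44.
Total: 4368 x 44.

Final answer: C(16,11) D(5) = 192192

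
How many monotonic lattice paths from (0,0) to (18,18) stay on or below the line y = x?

Total monotonic paths to (18,18): C(36,18) = 9075135300.
A path is bad iff it touches y = x + 1; reflecting its initial segment maps bad paths bijectively onto all paths to (17,19), of which there are C(36,19) = 8597496600.
Valid Dyck paths: 9075135300 - 8597496600.
(Equivalently, C_{18} = C(36,18)/19 = 9075135300/19.)

Final answer: C_{18} = 477638700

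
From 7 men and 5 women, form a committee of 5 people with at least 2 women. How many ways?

Sum over valid woman counts:
C(5,2)C(7,3) = 350
C(5,3)C(7,2) = 210
C(5,4)C(7,1) = 35
C(5,5)C(7,0) = 1
Total: 350 + 210 + 35 + 1.

Final answer: 596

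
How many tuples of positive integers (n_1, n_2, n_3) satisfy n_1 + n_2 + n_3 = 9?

Substitute n'_i = n_i - 1 (so n'_i >= 0). Then sum n'_i = 9 - 3 = 6.
Stars and bars: C(6+3-1, 3-1) = C(8,2).

Final answer: C(8,2) = 28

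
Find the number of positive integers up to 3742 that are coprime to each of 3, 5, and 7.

|div by 3|=1247, |div by 5|=748, |div by 7|=534.
|div by 3&5|=249, |div by 3&7|=178, |div by 5&7|=106, |div by all|=35.
By inclusion-exclusion, divisible by at least one: 1247+748+534-249-178-106+35 = 2031.
Not divisible by any: 3742 - 2031.

Final answer: 1711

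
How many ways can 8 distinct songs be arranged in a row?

The number of ways to arrange 8 distinct objects is 8!.

Final answer: 8! = 40320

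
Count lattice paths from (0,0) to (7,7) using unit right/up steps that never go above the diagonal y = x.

Total monotonic paths to (7,7): C(14,7) = 3432.
By the reflection principle, paths that go above the diagonal number C(14,8) = 3003.
Valid Dyck paths: 3432 - 3003.
(These counts are the Catalan numbers.)

Final answer: C_{7} = 429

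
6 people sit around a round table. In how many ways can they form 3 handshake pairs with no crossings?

This is a standard Catalan-number count: the answer is C_n. Here n = 6/2 = 3.
Using C_0 = 1 and C_(k+1) = C_k x 2(2k+1)/(k+2), build up term by term: C_1=1, C_2=2, C_3=5.

Final answer: C_{3} = 5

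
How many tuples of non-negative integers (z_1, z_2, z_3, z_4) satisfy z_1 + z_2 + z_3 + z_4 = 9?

Stars and bars with 9 stars and 3 bars:
C(9+4-1, 4-1) = C(12,3).

Final answer: C(12,3) = 220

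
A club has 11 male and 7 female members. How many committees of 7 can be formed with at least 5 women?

Sum over valid woman counts:
C(7,5)C(11,2) = 1155
C(7,6)C(11,1) = 77
C(7,7)C(11,0) = 1
Total: 1155 + 77 + 1.

Final answer: 1233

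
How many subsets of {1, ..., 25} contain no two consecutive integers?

Let a(n) count such subsets of {1, ..., n}. Either n is excluded (a(n-1) ways) or n is included, forcing n-1 out (a(n-2) ways), so a(n) = a(n-1) + a(n-2) with a(1)=2, a(2)=3.
Iterating the recurrence: a(1)=2, a(2)=3, a(3)=5, a(4)=8, a(5)=13, a(6)=21, a(7)=34, a(8)=55, a(9)=89, a(10)=144, a(11)=233, a(12)=377, a(13)=610, a(14)=987, a(15)=1597, a(16)=2584, a(17)=4181, a(18)=6765, a(19)=10946, a(20)=17711, a(21)=28657, a(22)=46368, a(23)=75025, a(24)=121393, a(25)=196418.

Final answer: 196418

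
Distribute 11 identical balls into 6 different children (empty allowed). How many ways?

Stars and bars: C(n+k-1, k-1) = C(16,5).

Final answer: C(16,5) = 4368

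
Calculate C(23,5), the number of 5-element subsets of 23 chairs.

C(23,5) = 23!/(5! x (23-5)!).

Final answer: C(23,5) = 33649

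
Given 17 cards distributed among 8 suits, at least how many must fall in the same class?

By pigeonhole with 17 objects and 8 categories: ceiling(17/8).

Final answer: 3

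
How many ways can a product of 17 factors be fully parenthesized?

This is a standard Catalan-number count: the answer is C_n. Here n = 17 - 1 = 16.
Using C_0 = 1 and C_(k+1) = C_k x 2(2k+1)/(k+2), build up term by term: C_1=1, C_2=2, C_3=5, C_4=14, C_5=42, C_6=132, C_7=429, C_8=1430, C_9=4862, C_10=16796, C_11=58786, C_12=208012, C_13=742900, C_14=2674440, C_15=9694845, C_16=35357670.

Final answer: C_{16} = 35357670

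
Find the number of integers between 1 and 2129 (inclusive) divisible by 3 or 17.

Multiples of 3: 709. Multiples of 17: 125. Of both (lcm=51): 41.
By inclusion-exclusion: 709 + 125 - 41.

Final answer: 793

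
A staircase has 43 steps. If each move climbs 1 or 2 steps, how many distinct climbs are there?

Condition on the final move: it is a 1-step (f(n-1) ways to get there) or a 2-step (f(n-2) ways), so f(n) = f(n-1) + f(n-2), with f(1)=1, f(2)=2.
Building up term by term: f(1)=1, f(2)=2, f(3)=3, f(4)=5, f(5)=8, f(6)=13, f(7)=21, f(8)=34, f(9)=55, f(10)=89, f(11)=144, f(12)=233, f(13)=377, f(14)=610, f(15)=987, f(16)=1597, f(17)=2584, f(18)=4181, f(19)=6765, f(20)=10946, f(21)=17711, f(22)=28657, f(23)=46368, f(24)=75025, f(25)=121393, f(26)=196418, f(27)=317811, f(28)=514229, f(29)=832040, f(30)=1346269, f(31)=2178309, f(32)=3524578, f(33)=5702887, f(34)=9227465, f(35)=14930352, f(36)=24157817, f(37)=39088169, f(38)=63245986, f(39)=102334155, f(40)=165580141, f(41)=267914296, f(42)=433494437, f(43)=701408733.

Final answer: 701408733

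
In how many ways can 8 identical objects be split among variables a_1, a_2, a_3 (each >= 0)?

Stars and bars with 8 stars and 2 bars:
C(8+3-1, 3-1) = C(10,2).

Final answer: C(10,2) = 45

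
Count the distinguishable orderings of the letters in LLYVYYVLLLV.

Letters (L:5, V:3, Y:3). Total letters: 11.
Permutations = 11!/(5! x 3! x 3!).

Final answer: 9240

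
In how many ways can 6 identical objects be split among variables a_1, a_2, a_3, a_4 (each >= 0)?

Stars and bars with 6 stars and 3 bars:
C(6+4-1, 4-1) = C(9,3).

Final answer: C(9,3) = 84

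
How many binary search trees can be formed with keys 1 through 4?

The structures are counted by the Catalan number C_n. Here n = 4.
C_n = C(2n,n) - C(2n,n+1), so C_{4} = C(8,4) - C(8,5) = 70 - 56.

Final answer: C_{4} = 14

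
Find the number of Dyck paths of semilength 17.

Total monotonic paths to (17,17): C(34,17) = 2333606220.
Paths that cross above y=x (reflection bijection): C(34,18) = 2203961430.
Valid Dyck paths: 2333606220 - 2203961430.
(These counts are the Catalan numbers.)

Final answer: C_{17} = 129644790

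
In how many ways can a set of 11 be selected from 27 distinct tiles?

C(27,11) = 27!/(11! x 16!).

Final answer: \binom{27}{11} = 13037895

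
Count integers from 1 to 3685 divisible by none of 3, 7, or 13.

|div by 3|=1228, |div by 7|=526, |div by 13|=283.
|div by 3&7|=175, |div by 3&13|=94, |div by 7&13|=40, |div by all|=13.
By inclusion-exclusion, divisible by at least one: 1228+526+283-175-94-40+13 = 1741.
Not divisible by any: 3685 - 1741.

Final answer: 1944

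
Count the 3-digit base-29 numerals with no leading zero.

Leading digit: 28 options (nonzero). Other 2 digit(s): 29 options each.
Total: 28 x 29^2.

Final answer: 23548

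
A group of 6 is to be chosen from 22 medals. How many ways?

C(22,6) = 22!/(6! x (22-6)!).

Final answer: C(22,6) = 74613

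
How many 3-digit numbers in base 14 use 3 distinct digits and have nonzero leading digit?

First digit: 13 (nonzero). Second: 13 (not first). Third: 12, etc.
Total: 13 x 13 x 12.

Final answer: 2028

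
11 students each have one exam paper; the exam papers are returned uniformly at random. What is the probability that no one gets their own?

Derangements satisfy D(n) = (n-1)(D(n-1) + D(n-2)), starting from D(0)=1, D(1)=0.
Building up: D(2)=1, D(3)=2, D(4)=9, D(5)=44, D(6)=265, D(7)=1854, D(8)=14833, D(9)=133496, D(10)=1334961, D(11)=14684570.
Total arrangements: 11! = 39916800.
Probability = D(11)/11! = 1468457/3991680.

Final answer: D(11)/11! = 14684570/39916800 = 0.367879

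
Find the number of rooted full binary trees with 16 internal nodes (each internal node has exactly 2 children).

This is a standard Catalan-number count: the answer is C_n. Here n = 16.
C_n = (2n)!/(n!(n+1)!), so C_{16} = 32!/(16! x 17!) = C(32,16)/17 = 601080390/17.

Final answer: C_{16} = 35357670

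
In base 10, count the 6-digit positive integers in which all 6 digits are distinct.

First digit: 9 (nonzero). Second: 9 (not first). Third: 8, etc.
Total: 9 x 9 x 8 x 7 x 6 x 5.

Final answer: 136080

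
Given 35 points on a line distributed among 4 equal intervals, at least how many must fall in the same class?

By pigeonhole with 35 objects and 4 categories: ceiling(35/4).

Final answer: 9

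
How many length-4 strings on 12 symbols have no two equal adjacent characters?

Let g(n) count such strings. g(1) = 12, and each valid string of length n-1 extends in 11 ways (any symbol but the last), so g(n) = 11 g(n-1).
Total: g(4) = 12 x 11^3.

Final answer: 12 x 11^{3} = 15972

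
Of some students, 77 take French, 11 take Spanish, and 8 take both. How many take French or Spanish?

|A union B| = |A| + |B| - |A intersect B| = 77 + 11 - 8.

Final answer: 80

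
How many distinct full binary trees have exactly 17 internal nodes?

This is counted by the nth Catalan number C_n. Here n = 17.
C_n = C(2n,n) - C(2n,n+1), so C_{17} = C(34,17) - C(34,18) = 2333606220 - 2203961430.

Final answer: C_{17} = 129644790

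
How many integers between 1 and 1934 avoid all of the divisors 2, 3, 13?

|div by 2|=967, |div by 3|=644, |div by 13|=148.
|div by 2&3|=322, |div by 2&13|=74, |div by 3&13|=49, |div by all|=24.
By inclusion-exclusion, divisible by at least one: 967+644+148-322-74-49+24 = 1338.
Not divisible by any: 1934 - 1338.

Final answer: 596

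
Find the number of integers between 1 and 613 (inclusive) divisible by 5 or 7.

Multiples of 5: 122. Multiples of 7: 87. Of both (lcm=35): 17.
By inclusion-exclusion: 122 + 87 - 17.

Final answer: 192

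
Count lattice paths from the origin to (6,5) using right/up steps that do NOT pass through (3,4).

Total paths to (6,5): C(11,5) = 462.
Paths through (3,4): C(7,4) x C(4,1) = 140.
Avoiding (3,4): 462 - 140.

Final answer: 322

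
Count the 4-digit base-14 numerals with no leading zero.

Leading digit: 13 options (nonzero). Other 3 digit(s): 14 options each.
Total: 13 x 14^3.

Final answer: 35672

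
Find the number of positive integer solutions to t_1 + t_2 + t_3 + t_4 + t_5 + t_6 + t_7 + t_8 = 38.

Substitute t'_i = t_i - 1 (so t'_i >= 0). Then sum t'_i = 38 - 8 = 30.
Stars and bars: C(30+8-1, 8-1) = C(37,7).

Final answer: C(37,7) = 10295472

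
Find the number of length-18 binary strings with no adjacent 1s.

Classify by the final bit: ...0 gives a(n-1) strings, ...01 gives a(n-2) strings. Thus a(n) = a(n-1) + a(n-2) with a(1)=2, a(2)=3.
Iterating the recurrence: a(1)=2, a(2)=3, a(3)=5, a(4)=8, a(5)=13, a(6)=21, a(7)=34, a(8)=55, a(9)=89, a(10)=144, a(11)=233, a(12)=377, a(13)=610, a(14)=987, a(15)=1597, a(16)=2584, a(17)=4181, a(18)=6765.

Final answer: 6765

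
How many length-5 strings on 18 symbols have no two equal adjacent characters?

First character: 18 choices. Each subsequent: 17 choices (must differ from the previous one).
Total: 18 x 17^4.

Final answer: 18 x 17^{4} = 1503378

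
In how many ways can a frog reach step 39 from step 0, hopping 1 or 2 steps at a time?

Let f(n) count the ways. The last step is size 1 or 2, so f(n) = f(n-1) + f(n-2) with f(1)=1, f(2)=2.
Computing successive values: f(1)=1, f(2)=2, f(3)=3, f(4)=5, f(5)=8, f(6)=13, f(7)=21, f(8)=34, f(9)=55, f(10)=89, f(11)=144, f(12)=233, f(13)=377, f(14)=610, f(15)=987, f(16)=1597, f(17)=2584, f(18)=4181, f(19)=6765, f(20)=10946, f(21)=17711, f(22)=28657, f(23)=46368, f(24)=75025, f(25)=121393, f(26)=196418, f(27)=317811, f(28)=514229, f(29)=832040, f(30)=1346269, f(31)=2178309, f(32)=3524578, f(33)=5702887, f(34)=9227465, f(35)=14930352, f(36)=24157817, f(37)=39088169, f(38)=63245986, f(39)=102334155.

Final answer: 102334155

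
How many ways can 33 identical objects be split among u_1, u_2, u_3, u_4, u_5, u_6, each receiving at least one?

Substitute u'_i = u_i - 1 (so u'_i >= 0). Then sum u'_i = 33 - 6 = 27.
Stars and bars: C(27+6-1, 6-1) = C(32,5).

Final answer: C(32,5) = 201376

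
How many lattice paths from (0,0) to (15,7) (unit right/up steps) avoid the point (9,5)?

Total paths to (15,7): C(22,7) = 170544.
Paths through (9,5): C(14,5) x C(8,2) = 56056.
Avoiding (9,5): 170544 - 56056.

Final answer: 114488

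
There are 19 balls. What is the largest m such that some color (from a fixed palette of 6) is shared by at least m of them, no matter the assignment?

There are 6 possible values for color (from a fixed palette of 6). With 19 balls and 6 categories, by pigeonhole: ceiling(19/6).

Final answer: 4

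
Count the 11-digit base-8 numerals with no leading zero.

Leading digit: 7 options (nonzero). Other 10 digit(s): 8 options each.
Total: 7 x 8^10.

Final answer: 7516192768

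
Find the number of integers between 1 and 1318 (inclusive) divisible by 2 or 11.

Multiples of 2: 659. Multiples of 11: 119. Of both (lcm=22): 59.
By inclusion-exclusion: 659 + 119 - 59.

Final answer: 719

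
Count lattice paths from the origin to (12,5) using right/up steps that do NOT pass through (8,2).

Total paths to (12,5): C(17,5) = 6188.
Paths through (8,2): C(10,2) x C(7,3) = 1575.
Avoiding (8,2): 6188 - 1575.

Final answer: 4613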